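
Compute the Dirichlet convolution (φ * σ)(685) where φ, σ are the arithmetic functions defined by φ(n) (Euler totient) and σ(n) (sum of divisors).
(φ * σ)(685) = 2740

Divisors of 685: [1, 5, 137, 685]. For each d | 685:
  d = 1: φ(1) · σ(685/1) = 1 · 828 = 828
  d = 5: φ(5) · σ(685/5) = 4 · 138 = 552
  d = 137: φ(137) · σ(685/137) = 136 · 6 = 816
  d = 685: φ(685) · σ(685/685) = 544 · 1 = 544
Summing: (φ * σ)(685) = 828 + 552 + 816 + 544 = 2740.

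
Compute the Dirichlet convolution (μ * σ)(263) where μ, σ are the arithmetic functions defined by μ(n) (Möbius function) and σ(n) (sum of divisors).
(μ * σ)(263) = 263

Divisors of 263: [1, 263]. For each d | 263:
  d = 1: μ(1) · σ(263/1) = 1 · 264 = 264
  d = 263: μ(263) · σ(263/263) = -1 · 1 = -1
Summing: (μ * σ)(263) = 264 + -1 = 263.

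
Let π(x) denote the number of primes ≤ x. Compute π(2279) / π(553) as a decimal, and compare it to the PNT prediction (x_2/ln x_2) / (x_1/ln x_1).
π(2279)/π(553) = 338/101 ≈ 3.3465;  PNT prediction ≈ 3.3663.

π(553) = 101 and π(2279) = 338, so π(2279)/π(553) ≈ 3.3465. The PNT-predicted ratio is (2279/ln(2279)) / (553/ln(553)) ≈ 3.3663. The two agree to within a few percent, as expected.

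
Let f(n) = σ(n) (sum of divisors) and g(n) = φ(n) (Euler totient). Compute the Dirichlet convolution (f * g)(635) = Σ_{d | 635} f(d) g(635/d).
(σ * φ)(635) = 2540

Divisors of 635: [1, 5, 127, 635]. For each d | 635:
  d = 1: σ(1) · φ(635/1) = 1 · 504 = 504
  d = 5: σ(5) · φ(635/5) = 6 · 126 = 756
  d = 127: σ(127) · φ(635/127) = 128 · 4 = 512
  d = 635: σ(635) · φ(635/635) = 768 · 1 = 768
Summing: (σ * φ)(635) = 504 + 756 + 512 + 768 = 2540.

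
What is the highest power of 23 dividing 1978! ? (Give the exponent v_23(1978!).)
v_23(1978!) = 89

Legendre's formula: v_p(n!) = Σ_{k ≥ 1} ⌊n / p^k⌋. For p = 23, n = 1978, the terms are:
  ⌊1978/23^1⌋ = ⌊1978/23⌋ = 86
  ⌊1978/23^2⌋ = ⌊1978/529⌋ = 3
(the next term ⌊1978/23^3⌋ = 0, terminating the sum). Summing: v_23(1978!) = 86 + 3 = 89.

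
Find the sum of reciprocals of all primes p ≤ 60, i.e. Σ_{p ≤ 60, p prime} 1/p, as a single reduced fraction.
Σ 1/p = 3263815694539731437539/1922760350154212639070

π(60) = 17, so the primes ≤ 60 are [2, 3, 5, 7, 11, 13, 17, 19, 23, 29, 31, 37, 41, 43, 47, 53, 59]. Summing 1/p over these primes: 3263815694539731437539/1922760350154212639070 ≈ 1.6975. Mertens estimate ln ln(60) + 0.2615 ≈ 1.6711.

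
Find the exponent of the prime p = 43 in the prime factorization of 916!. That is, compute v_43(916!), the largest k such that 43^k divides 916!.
v_43(916!) = 21

Legendre's formula: v_p(n!) = Σ_{k ≥ 1} ⌊n / p^k⌋. For p = 43, n = 916, the terms are:
  ⌊916/43^1⌋ = ⌊916/43⌋ = 21
(the next term ⌊916/43^2⌋ = 0, terminating the sum). Summing: v_43(916!) = 21 = 21.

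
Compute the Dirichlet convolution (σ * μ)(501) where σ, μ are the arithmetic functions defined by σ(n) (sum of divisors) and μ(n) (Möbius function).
(σ * μ)(501) = 501

Divisors of 501: [1, 3, 167, 501]. For each d | 501:
  d = 1: σ(1) · μ(501/1) = 1 · 1 = 1
  d = 3: σ(3) · μ(501/3) = 4 · -1 = -4
  d = 167: σ(167) · μ(501/167) = 168 · -1 = -168
  d = 501: σ(501) · μ(501/501) = 672 · 1 = 672
Summing: (σ * μ)(501) = 1 + -4 + -168 + 672 = 501.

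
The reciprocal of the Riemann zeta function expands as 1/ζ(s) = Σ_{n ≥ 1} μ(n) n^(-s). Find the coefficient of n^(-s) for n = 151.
μ(151) = -1

Factor n = 151 = 151. μ(n) = 0 if any exponent ≥ 2 (not squarefree); otherwise μ(n) = (−1)^{ω(n)} where ω(n) is the number of distinct prime factors. Applying: μ(151) = -1.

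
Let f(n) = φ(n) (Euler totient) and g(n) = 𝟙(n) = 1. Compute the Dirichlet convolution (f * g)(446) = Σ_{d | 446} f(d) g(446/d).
(φ * 𝟙)(446) = 446

Divisors of 446: [1, 2, 223, 446]. For each d | 446:
  d = 1: φ(1) · 𝟙(446/1) = 1 · 1 = 1
  d = 2: φ(2) · 𝟙(446/2) = 1 · 1 = 1
  d = 223: φ(223) · 𝟙(446/223) = 222 · 1 = 222
  d = 446: φ(446) · 𝟙(446/446) = 222 · 1 = 222
Summing: (φ * 𝟙)(446) = 1 + 1 + 222 + 222 = 446.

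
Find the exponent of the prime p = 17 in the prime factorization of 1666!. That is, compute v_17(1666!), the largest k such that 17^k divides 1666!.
v_17(1666!) = 103

Legendre's formula: v_p(n!) = Σ_{k ≥ 1} ⌊n / p^k⌋. For p = 17, n = 1666, the terms are:
  ⌊1666/17^1⌋ = ⌊1666/17⌋ = 98
  ⌊1666/17^2⌋ = ⌊1666/289⌋ = 5
(the next term ⌊1666/17^3⌋ = 0, terminating the sum). Summing: v_17(1666!) = 98 + 5 = 103.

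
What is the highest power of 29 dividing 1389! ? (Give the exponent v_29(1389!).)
v_29(1389!) = 48

Legendre's formula: v_p(n!) = Σ_{k ≥ 1} ⌊n / p^k⌋. For p = 29, n = 1389, the terms are:
  ⌊1389/29^1⌋ = ⌊1389/29⌋ = 47
  ⌊1389/29^2⌋ = ⌊1389/841⌋ = 1
(the next term ⌊1389/29^3⌋ = 0, terminating the sum). Summing: v_29(1389!) = 47 + 1 = 48.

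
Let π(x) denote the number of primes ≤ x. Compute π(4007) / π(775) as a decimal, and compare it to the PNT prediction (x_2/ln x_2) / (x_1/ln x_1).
π(4007)/π(775) = 553/137 ≈ 4.0365;  PNT prediction ≈ 4.1464.

π(775) = 137 and π(4007) = 553, so π(4007)/π(775) ≈ 4.0365. The PNT-predicted ratio is (4007/ln(4007)) / (775/ln(775)) ≈ 4.1464. The two agree to within a few percent, as expected.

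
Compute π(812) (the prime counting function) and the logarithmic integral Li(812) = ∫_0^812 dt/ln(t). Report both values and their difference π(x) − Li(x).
π(812) = 141;  Li(812) ≈ 149.99;  π(x) − Li(x) ≈ -8.99.

Direct count of primes ≤ 812 gives π(812) = 141. Numerical evaluation of the logarithmic integral gives Li(812) ≈ 149.99. The difference π(x) − Li(x) ≈ -8.99 is typically negative for small/moderate x (Li(x) overestimates), though Littlewood's theorem shows this sign changes infinitely often.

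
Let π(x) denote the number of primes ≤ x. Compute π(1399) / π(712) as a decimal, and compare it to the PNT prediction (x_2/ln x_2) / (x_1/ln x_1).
π(1399)/π(712) = 222/127 ≈ 1.7480;  PNT prediction ≈ 1.7817.

π(712) = 127 and π(1399) = 222, so π(1399)/π(712) ≈ 1.7480. The PNT-predicted ratio is (1399/ln(1399)) / (712/ln(712)) ≈ 1.7817. The two agree to within a few percent, as expected.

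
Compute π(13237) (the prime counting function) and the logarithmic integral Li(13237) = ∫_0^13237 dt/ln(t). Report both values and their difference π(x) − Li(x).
π(13237) = 1573;  Li(13237) ≈ 1592.10;  π(x) − Li(x) ≈ -19.10.

Direct count of primes ≤ 13237 gives π(13237) = 1573. Numerical evaluation of the logarithmic integral gives Li(13237) ≈ 1592.10. The difference π(x) − Li(x) ≈ -19.10 is typically negative for small/moderate x (Li(x) overestimates), though Littlewood's theorem shows this sign changes infinitely often.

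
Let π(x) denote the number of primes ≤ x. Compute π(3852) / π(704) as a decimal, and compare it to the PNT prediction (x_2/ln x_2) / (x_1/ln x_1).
π(3852)/π(704) = 534/126 ≈ 4.2381;  PNT prediction ≈ 4.3453.

π(704) = 126 and π(3852) = 534, so π(3852)/π(704) ≈ 4.2381. The PNT-predicted ratio is (3852/ln(3852)) / (704/ln(704)) ≈ 4.3453. The two agree to within a few percent, as expected.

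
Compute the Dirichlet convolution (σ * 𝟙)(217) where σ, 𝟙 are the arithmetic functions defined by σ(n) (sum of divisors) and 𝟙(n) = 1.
(σ * 𝟙)(217) = 297

Divisors of 217: [1, 7, 31, 217]. For each d | 217:
  d = 1: σ(1) · 𝟙(217/1) = 1 · 1 = 1
  d = 7: σ(7) · 𝟙(217/7) = 8 · 1 = 8
  d = 31: σ(31) · 𝟙(217/31) = 32 · 1 = 32
  d = 217: σ(217) · 𝟙(217/217) = 256 · 1 = 256
Summing: (σ * 𝟙)(217) = 1 + 8 + 32 + 256 = 297.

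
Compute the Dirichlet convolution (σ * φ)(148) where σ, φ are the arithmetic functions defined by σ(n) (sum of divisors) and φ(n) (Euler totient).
(σ * φ)(148) = 888

Divisors of 148: [1, 2, 4, 37, 74, 148]. For each d | 148:
  d = 1: σ(1) · φ(148/1) = 1 · 72 = 72
  d = 2: σ(2) · φ(148/2) = 3 · 36 = 108
  d = 4: σ(4) · φ(148/4) = 7 · 36 = 252
  d = 37: σ(37) · φ(148/37) = 38 · 2 = 76
  d = 74: σ(74) · φ(148/74) = 114 · 1 = 114
  d = 148: σ(148) · φ(148/148) = 266 · 1 = 266
Summing: (σ * φ)(148) = 72 + 108 + 252 + 76 + 114 + 266 = 888.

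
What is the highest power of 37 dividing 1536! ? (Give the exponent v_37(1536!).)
v_37(1536!) = 42

Legendre's formula: v_p(n!) = Σ_{k ≥ 1} ⌊n / p^k⌋. For p = 37, n = 1536, the terms are:
  ⌊1536/37^1⌋ = ⌊1536/37⌋ = 41
  ⌊1536/37^2⌋ = ⌊1536/1369⌋ = 1
(the next term ⌊1536/37^3⌋ = 0, terminating the sum). Summing: v_37(1536!) = 41 + 1 = 42.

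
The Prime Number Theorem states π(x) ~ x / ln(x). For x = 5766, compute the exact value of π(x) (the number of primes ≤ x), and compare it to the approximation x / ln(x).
π(5766) = 757;  x/ln(x) ≈ 665.84;  relative error ≈ 12.04%.

Directly count primes up to 5766: π(5766) = 757. The PNT approximation gives 5766/ln(5766) ≈ 5766/8.65973 ≈ 665.84. Relative error (π(x) − x/ln(x)) / π(x) ≈ 12.04%; the approximation is known to undercount slightly (Li(x) is a better estimate).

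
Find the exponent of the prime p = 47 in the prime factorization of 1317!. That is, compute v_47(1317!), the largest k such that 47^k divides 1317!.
v_47(1317!) = 28

Legendre's formula: v_p(n!) = Σ_{k ≥ 1} ⌊n / p^k⌋. For p = 47, n = 1317, the terms are:
  ⌊1317/47^1⌋ = ⌊1317/47⌋ = 28
(the next term ⌊1317/47^2⌋ = 0, terminating the sum). Summing: v_47(1317!) = 28 = 28.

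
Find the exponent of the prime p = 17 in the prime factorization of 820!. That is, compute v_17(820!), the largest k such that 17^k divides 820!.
v_17(820!) = 50

Legendre's formula: v_p(n!) = Σ_{k ≥ 1} ⌊n / p^k⌋. For p = 17, n = 820, the terms are:
  ⌊820/17^1⌋ = ⌊820/17⌋ = 48
  ⌊820/17^2⌋ = ⌊820/289⌋ = 2
(the next term ⌊820/17^3⌋ = 0, terminating the sum). Summing: v_17(820!) = 48 + 2 = 50.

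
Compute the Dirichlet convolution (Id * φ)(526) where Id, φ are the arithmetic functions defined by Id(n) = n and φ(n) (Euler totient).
(Id * φ)(526) = 1575

Divisors of 526: [1, 2, 263, 526]. For each d | 526:
  d = 1: Id(1) · φ(526/1) = 1 · 262 = 262
  d = 2: Id(2) · φ(526/2) = 2 · 262 = 524
  d = 263: Id(263) · φ(526/263) = 263 · 1 = 263
  d = 526: Id(526) · φ(526/526) = 526 · 1 = 526
Summing: (Id * φ)(526) = 262 + 524 + 263 + 526 = 1575.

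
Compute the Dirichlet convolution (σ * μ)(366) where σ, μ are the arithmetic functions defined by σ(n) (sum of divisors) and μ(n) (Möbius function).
(σ * μ)(366) = 366

Divisors of 366: [1, 2, 3, 6, 61, 122, 183, 366]. For each d | 366:
  d = 1: σ(1) · μ(366/1) = 1 · -1 = -1
  d = 2: σ(2) · μ(366/2) = 3 · 1 = 3
  d = 3: σ(3) · μ(366/3) = 4 · 1 = 4
  d = 6: σ(6) · μ(366/6) = 12 · -1 = -12
  d = 61: σ(61) · μ(366/61) = 62 · 1 = 62
  d = 122: σ(122) · μ(366/122) = 186 · -1 = -186
  d = 183: σ(183) · μ(366/183) = 248 · -1 = -248
  d = 366: σ(366) · μ(366/366) = 744 · 1 = 744
Summing: (σ * μ)(366) = -1 + 3 + 4 + -12 + 62 + -186 + -248 + 744 = 366.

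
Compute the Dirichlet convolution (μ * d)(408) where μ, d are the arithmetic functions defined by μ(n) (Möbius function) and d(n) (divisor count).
(μ * d)(408) = 1

Divisors of 408: [1, 2, 3, 4, 6, 8, 12, 17, 24, 34, 51, 68, 102, 136, 204, 408]. For each d | 408:
  d = 1: μ(1) · d(408/1) = 1 · 16 = 16
  d = 2: μ(2) · d(408/2) = -1 · 12 = -12
  d = 3: μ(3) · d(408/3) = -1 · 8 = -8
  d = 4: μ(4) · d(408/4) = 0 · 8 = 0
  d = 6: μ(6) · d(408/6) = 1 · 6 = 6
  d = 8: μ(8) · d(408/8) = 0 · 4 = 0
  d = 12: μ(12) · d(408/12) = 0 · 4 = 0
  d = 17: μ(17) · d(408/17) = -1 · 8 = -8
  d = 24: μ(24) · d(408/24) = 0 · 2 = 0
  d = 34: μ(34) · d(408/34) = 1 · 6 = 6
  d = 51: μ(51) · d(408/51) = 1 · 4 = 4
  d = 68: μ(68) · d(408/68) = 0 · 4 = 0
  d = 102: μ(102) · d(408/102) = -1 · 3 = -3
  d = 136: μ(136) · d(408/136) = 0 · 2 = 0
  d = 204: μ(204) · d(408/204) = 0 · 2 = 0
  d = 408: μ(408) · d(408/408) = 0 · 1 = 0
Summing: (μ * d)(408) = 16 + -12 + -8 + 0 + 6 + 0 + 0 + -8 + 0 + 6 + 4 + 0 + -3 + 0 + 0 + 0 = 1.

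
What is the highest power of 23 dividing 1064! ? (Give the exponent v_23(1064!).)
v_23(1064!) = 48

Legendre's formula: v_p(n!) = Σ_{k ≥ 1} ⌊n / p^k⌋. For p = 23, n = 1064, the terms are:
  ⌊1064/23^1⌋ = ⌊1064/23⌋ = 46
  ⌊1064/23^2⌋ = ⌊1064/529⌋ = 2
(the next term ⌊1064/23^3⌋ = 0, terminating the sum). Summing: v_23(1064!) = 46 + 2 = 48.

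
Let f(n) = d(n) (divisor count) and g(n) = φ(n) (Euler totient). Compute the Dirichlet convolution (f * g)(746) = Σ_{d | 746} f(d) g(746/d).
(d * φ)(746) = 1122

Divisors of 746: [1, 2, 373, 746]. For each d | 746:
  d = 1: d(1) · φ(746/1) = 1 · 372 = 372
  d = 2: d(2) · φ(746/2) = 2 · 372 = 744
  d = 373: d(373) · φ(746/373) = 2 · 1 = 2
  d = 746: d(746) · φ(746/746) = 4 · 1 = 4
Summing: (d * φ)(746) = 372 + 744 + 2 + 4 = 1122.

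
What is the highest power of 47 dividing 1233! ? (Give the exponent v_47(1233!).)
v_47(1233!) = 26

Legendre's formula: v_p(n!) = Σ_{k ≥ 1} ⌊n / p^k⌋. For p = 47, n = 1233, the terms are:
  ⌊1233/47^1⌋ = ⌊1233/47⌋ = 26
(the next term ⌊1233/47^2⌋ = 0, terminating the sum). Summing: v_47(1233!) = 26 = 26.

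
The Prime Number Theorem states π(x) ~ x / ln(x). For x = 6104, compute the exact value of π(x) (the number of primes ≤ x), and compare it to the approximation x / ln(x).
π(6104) = 796;  x/ln(x) ≈ 700.27;  relative error ≈ 12.03%.

Directly count primes up to 6104: π(6104) = 796. The PNT approximation gives 6104/ln(6104) ≈ 6104/8.71670 ≈ 700.27. Relative error (π(x) − x/ln(x)) / π(x) ≈ 12.03%; the approximation is known to undercount slightly (Li(x) is a better estimate).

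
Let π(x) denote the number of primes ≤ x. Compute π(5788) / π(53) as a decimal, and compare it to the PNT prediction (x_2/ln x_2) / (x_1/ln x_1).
π(5788)/π(53) = 759/16 ≈ 47.4375;  PNT prediction ≈ 50.0472.

π(53) = 16 and π(5788) = 759, so π(5788)/π(53) ≈ 47.4375. The PNT-predicted ratio is (5788/ln(5788)) / (53/ln(53)) ≈ 50.0472. The two agree to within a few percent, as expected.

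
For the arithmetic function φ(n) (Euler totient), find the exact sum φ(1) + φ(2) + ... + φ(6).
Σ_{n ≤ 6} φ(n) = 12

Compute φ(n) for each 1 ≤ n ≤ 6: φ(1) = 1, φ(2) = 1, φ(3) = 2, φ(4) = 2, φ(5) = 4, φ(6) = 2. Summing all 6 values: 12. (Average order: Σ_{n ≤ x} φ(n) ~ (3/π²) x². For x = 6, (3/π²)·6² ≈ 10.94.)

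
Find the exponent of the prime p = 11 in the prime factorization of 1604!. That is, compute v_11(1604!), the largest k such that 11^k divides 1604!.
v_11(1604!) = 159

Legendre's formula: v_p(n!) = Σ_{k ≥ 1} ⌊n / p^k⌋. For p = 11, n = 1604, the terms are:
  ⌊1604/11^1⌋ = ⌊1604/11⌋ = 145
  ⌊1604/11^2⌋ = ⌊1604/121⌋ = 13
  ⌊1604/11^3⌋ = ⌊1604/1331⌋ = 1
(the next term ⌊1604/11^4⌋ = 0, terminating the sum). Summing: v_11(1604!) = 145 + 13 + 1 = 159.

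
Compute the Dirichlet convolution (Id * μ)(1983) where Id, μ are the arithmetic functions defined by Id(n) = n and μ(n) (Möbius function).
(Id * μ)(1983) = 1320

Divisors of 1983: [1, 3, 661, 1983]. For each d | 1983:
  d = 1: Id(1) · μ(1983/1) = 1 · 1 = 1
  d = 3: Id(3) · μ(1983/3) = 3 · -1 = -3
  d = 661: Id(661) · μ(1983/661) = 661 · -1 = -661
  d = 1983: Id(1983) · μ(1983/1983) = 1983 · 1 = 1983
Summing: (Id * μ)(1983) = 1 + -3 + -661 + 1983 = 1320.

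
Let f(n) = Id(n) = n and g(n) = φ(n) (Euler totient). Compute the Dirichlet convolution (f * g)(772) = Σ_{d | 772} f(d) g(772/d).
(Id * φ)(772) = 3080

Divisors of 772: [1, 2, 4, 193, 386, 772]. For each d | 772:
  d = 1: Id(1) · φ(772/1) = 1 · 384 = 384
  d = 2: Id(2) · φ(772/2) = 2 · 192 = 384
  d = 4: Id(4) · φ(772/4) = 4 · 192 = 768
  d = 193: Id(193) · φ(772/193) = 193 · 2 = 386
  d = 386: Id(386) · φ(772/386) = 386 · 1 = 386
  d = 772: Id(772) · φ(772/772) = 772 · 1 = 772
Summing: (Id * φ)(772) = 384 + 384 + 768 + 386 + 386 + 772 = 3080.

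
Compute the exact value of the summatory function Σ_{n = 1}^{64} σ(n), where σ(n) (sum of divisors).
Σ_{n ≤ 64} σ(n) = 3403

Compute σ(n) for each 1 ≤ n ≤ 64: σ(1) = 1, σ(2) = 3, σ(3) = 4, σ(4) = 7, σ(5) = 6, σ(6) = 12, σ(7) = 8, σ(8) = 15, σ(9) = 13, σ(10) = 18, σ(11) = 12, σ(12) = 28, σ(13) = 14, σ(14) = 24, σ(15) = 24, σ(16) = 31, σ(17) = 18, σ(18) = 39, σ(19) = 20, σ(20) = 42, σ(21) = 32, σ(22) = 36, σ(23) = 24, σ(24) = 60, σ(25) = 31, σ(26) = 42, σ(27) = 40, σ(28) = 56, σ(29) = 30, σ(30) = 72, σ(31) = 32, σ(32) = 63, σ(33) = 48, σ(34) = 54, σ(35) = 48, σ(36) = 91, σ(37) = 38, σ(38) = 60, σ(39) = 56, σ(40) = 90, σ(41) = 42, σ(42) = 96, σ(43) = 44, σ(44) = 84, σ(45) = 78, σ(46) = 72, σ(47) = 48, σ(48) = 124, σ(49) = 57, σ(50) = 93, σ(51) = 72, σ(52) = 98, σ(53) = 54, σ(54) = 120, σ(55) = 72, σ(56) = 120, σ(57) = 80, σ(58) = 90, σ(59) = 60, σ(60) = 168, σ(61) = 62, σ(62) = 96, σ(63) = 104, σ(64) = 127. Summing all 64 values: 3403. (Average order: Σ_{n ≤ x} σ(n) ~ (π²/12) x². For x = 64, (π²/12)·64² ≈ 3368.82.)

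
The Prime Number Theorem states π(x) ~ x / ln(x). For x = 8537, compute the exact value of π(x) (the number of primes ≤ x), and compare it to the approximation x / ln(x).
π(8537) = 1064;  x/ln(x) ≈ 943.09;  relative error ≈ 11.36%.

Directly count primes up to 8537: π(8537) = 1064. The PNT approximation gives 8537/ln(8537) ≈ 8537/9.05216 ≈ 943.09. Relative error (π(x) − x/ln(x)) / π(x) ≈ 11.36%; the approximation is known to undercount slightly (Li(x) is a better estimate).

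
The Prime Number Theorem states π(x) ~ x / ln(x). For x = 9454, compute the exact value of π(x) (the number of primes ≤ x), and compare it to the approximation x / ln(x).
π(9454) = 1170;  x/ln(x) ≈ 1032.75;  relative error ≈ 11.73%.

Directly count primes up to 9454: π(9454) = 1170. The PNT approximation gives 9454/ln(9454) ≈ 9454/9.15419 ≈ 1032.75. Relative error (π(x) − x/ln(x)) / π(x) ≈ 11.73%; the approximation is known to undercount slightly (Li(x) is a better estimate).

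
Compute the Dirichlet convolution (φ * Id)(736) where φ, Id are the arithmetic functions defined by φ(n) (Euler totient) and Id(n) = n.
(φ * Id)(736) = 5040

Divisors of 736: [1, 2, 4, 8, 16, 23, 32, 46, 92, 184, 368, 736]. For each d | 736:
  d = 1: φ(1) · Id(736/1) = 1 · 736 = 736
  d = 2: φ(2) · Id(736/2) = 1 · 368 = 368
  d = 4: φ(4) · Id(736/4) = 2 · 184 = 368
  d = 8: φ(8) · Id(736/8) = 4 · 92 = 368
  d = 16: φ(16) · Id(736/16) = 8 · 46 = 368
  d = 23: φ(23) · Id(736/23) = 22 · 32 = 704
  d = 32: φ(32) · Id(736/32) = 16 · 23 = 368
  d = 46: φ(46) · Id(736/46) = 22 · 16 = 352
  d = 92: φ(92) · Id(736/92) = 44 · 8 = 352
  d = 184: φ(184) · Id(736/184) = 88 · 4 = 352
  d = 368: φ(368) · Id(736/368) = 176 · 2 = 352
  d = 736: φ(736) · Id(736/736) = 352 · 1 = 352
Summing: (φ * Id)(736) = 736 + 368 + 368 + 368 + 368 + 704 + 368 + 352 + 352 + 352 + 352 + 352 = 5040.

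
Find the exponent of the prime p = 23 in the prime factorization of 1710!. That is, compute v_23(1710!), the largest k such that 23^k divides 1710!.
v_23(1710!) = 77

Legendre's formula: v_p(n!) = Σ_{k ≥ 1} ⌊n / p^k⌋. For p = 23, n = 1710, the terms are:
  ⌊1710/23^1⌋ = ⌊1710/23⌋ = 74
  ⌊1710/23^2⌋ = ⌊1710/529⌋ = 3
(the next term ⌊1710/23^3⌋ = 0, terminating the sum). Summing: v_23(1710!) = 74 + 3 = 77.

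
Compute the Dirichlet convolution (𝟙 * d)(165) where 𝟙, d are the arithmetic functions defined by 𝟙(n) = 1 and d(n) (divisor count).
(𝟙 * d)(165) = 27

Divisors of 165: [1, 3, 5, 11, 15, 33, 55, 165]. For each d | 165:
  d = 1: 𝟙(1) · d(165/1) = 1 · 8 = 8
  d = 3: 𝟙(3) · d(165/3) = 1 · 4 = 4
  d = 5: 𝟙(5) · d(165/5) = 1 · 4 = 4
  d = 11: 𝟙(11) · d(165/11) = 1 · 4 = 4
  d = 15: 𝟙(15) · d(165/15) = 1 · 2 = 2
  d = 33: 𝟙(33) · d(165/33) = 1 · 2 = 2
  d = 55: 𝟙(55) · d(165/55) = 1 · 2 = 2
  d = 165: 𝟙(165) · d(165/165) = 1 · 1 = 1
Summing: (𝟙 * d)(165) = 8 + 4 + 4 + 4 + 2 + 2 + 2 + 1 = 27.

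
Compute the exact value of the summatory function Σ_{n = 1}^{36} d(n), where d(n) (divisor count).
Σ_{n ≤ 36} d(n) = 140

Compute d(n) for each 1 ≤ n ≤ 36: d(1) = 1, d(2) = 2, d(3) = 2, d(4) = 3, d(5) = 2, d(6) = 4, d(7) = 2, d(8) = 4, d(9) = 3, d(10) = 4, d(11) = 2, d(12) = 6, d(13) = 2, d(14) = 4, d(15) = 4, d(16) = 5, d(17) = 2, d(18) = 6, d(19) = 2, d(20) = 6, d(21) = 4, d(22) = 4, d(23) = 2, d(24) = 8, d(25) = 3, d(26) = 4, d(27) = 4, d(28) = 6, d(29) = 2, d(30) = 8, d(31) = 2, d(32) = 6, d(33) = 4, d(34) = 4, d(35) = 4, d(36) = 9. Summing all 36 values: 140. (Dirichlet's divisor formula: Σ_{n ≤ x} d(n) = x ln(x) + (2γ − 1) x + O(√x). For x = 36, the asymptotic estimate is ≈ 134.57.)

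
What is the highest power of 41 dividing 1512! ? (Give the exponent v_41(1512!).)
v_41(1512!) = 36

Legendre's formula: v_p(n!) = Σ_{k ≥ 1} ⌊n / p^k⌋. For p = 41, n = 1512, the terms are:
  ⌊1512/41^1⌋ = ⌊1512/41⌋ = 36
(the next term ⌊1512/41^2⌋ = 0, terminating the sum). Summing: v_41(1512!) = 36 = 36.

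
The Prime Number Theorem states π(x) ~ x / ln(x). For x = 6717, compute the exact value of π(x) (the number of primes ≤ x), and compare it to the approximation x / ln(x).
π(6717) = 866;  x/ln(x) ≈ 762.22;  relative error ≈ 11.98%.

Directly count primes up to 6717: π(6717) = 866. The PNT approximation gives 6717/ln(6717) ≈ 6717/8.81240 ≈ 762.22. Relative error (π(x) − x/ln(x)) / π(x) ≈ 11.98%; the approximation is known to undercount slightly (Li(x) is a better estimate).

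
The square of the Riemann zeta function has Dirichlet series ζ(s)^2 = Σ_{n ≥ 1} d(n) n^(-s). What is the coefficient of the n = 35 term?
d(35) = 4

ζ(s)^2 = (Σ 1/m^s)(Σ 1/k^s). The coefficient of 1/n^s in the product is the number of ordered pairs (m, k) with mk = n, which equals d(n). For n = 35, divisors are [1, 5, 7, 35], so d(35) = 4.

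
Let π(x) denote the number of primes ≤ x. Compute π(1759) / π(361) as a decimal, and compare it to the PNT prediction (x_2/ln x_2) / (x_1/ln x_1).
π(1759)/π(361) = 274/72 ≈ 3.8056;  PNT prediction ≈ 3.8399.

π(361) = 72 and π(1759) = 274, so π(1759)/π(361) ≈ 3.8056. The PNT-predicted ratio is (1759/ln(1759)) / (361/ln(361)) ≈ 3.8399. The two agree to within a few percent, as expected.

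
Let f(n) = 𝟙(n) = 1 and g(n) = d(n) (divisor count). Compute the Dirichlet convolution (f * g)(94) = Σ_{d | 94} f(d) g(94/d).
(𝟙 * d)(94) = 9

Divisors of 94: [1, 2, 47, 94]. For each d | 94:
  d = 1: 𝟙(1) · d(94/1) = 1 · 4 = 4
  d = 2: 𝟙(2) · d(94/2) = 1 · 2 = 2
  d = 47: 𝟙(47) · d(94/47) = 1 · 2 = 2
  d = 94: 𝟙(94) · d(94/94) = 1 · 1 = 1
Summing: (𝟙 * d)(94) = 4 + 2 + 2 + 1 = 9.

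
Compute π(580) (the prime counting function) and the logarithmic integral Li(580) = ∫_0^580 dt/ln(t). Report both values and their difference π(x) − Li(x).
π(580) = 106;  Li(580) ≈ 114.51;  π(x) − Li(x) ≈ -8.51.

Direct count of primes ≤ 580 gives π(580) = 106. Numerical evaluation of the logarithmic integral gives Li(580) ≈ 114.51. The difference π(x) − Li(x) ≈ -8.51 is typically negative for small/moderate x (Li(x) overestimates), though Littlewood's theorem shows this sign changes infinitely often.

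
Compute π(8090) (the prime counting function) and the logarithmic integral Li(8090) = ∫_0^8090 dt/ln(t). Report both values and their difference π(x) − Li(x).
π(8090) = 1017;  Li(8090) ≈ 1036.42;  π(x) − Li(x) ≈ -19.42.

Direct count of primes ≤ 8090 gives π(8090) = 1017. Numerical evaluation of the logarithmic integral gives Li(8090) ≈ 1036.42. The difference π(x) − Li(x) ≈ -19.42 is typically negative for small/moderate x (Li(x) overestimates), though Littlewood's theorem shows this sign changes infinitely often.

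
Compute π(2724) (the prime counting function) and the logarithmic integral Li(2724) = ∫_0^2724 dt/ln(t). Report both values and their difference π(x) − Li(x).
π(2724) = 397;  Li(2724) ≈ 408.08;  π(x) − Li(x) ≈ -11.08.

Direct count of primes ≤ 2724 gives π(2724) = 397. Numerical evaluation of the logarithmic integral gives Li(2724) ≈ 408.08. The difference π(x) − Li(x) ≈ -11.08 is typically negative for small/moderate x (Li(x) overestimates), though Littlewood's theorem shows this sign changes infinitely often.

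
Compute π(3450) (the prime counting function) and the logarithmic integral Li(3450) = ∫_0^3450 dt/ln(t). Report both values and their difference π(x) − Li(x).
π(3450) = 482;  Li(3450) ≈ 498.47;  π(x) − Li(x) ≈ -16.47.

Direct count of primes ≤ 3450 gives π(3450) = 482. Numerical evaluation of the logarithmic integral gives Li(3450) ≈ 498.47. The difference π(x) − Li(x) ≈ -16.47 is typically negative for small/moderate x (Li(x) overestimates), though Littlewood's theorem shows this sign changes infinitely often.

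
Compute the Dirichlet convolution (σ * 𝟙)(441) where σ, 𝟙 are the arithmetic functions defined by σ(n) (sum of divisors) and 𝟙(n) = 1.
(σ * 𝟙)(441) = 1188

Divisors of 441: [1, 3, 7, 9, 21, 49, 63, 147, 441]. For each d | 441:
  d = 1: σ(1) · 𝟙(441/1) = 1 · 1 = 1
  d = 3: σ(3) · 𝟙(441/3) = 4 · 1 = 4
  d = 7: σ(7) · 𝟙(441/7) = 8 · 1 = 8
  d = 9: σ(9) · 𝟙(441/9) = 13 · 1 = 13
  d = 21: σ(21) · 𝟙(441/21) = 32 · 1 = 32
  d = 49: σ(49) · 𝟙(441/49) = 57 · 1 = 57
  d = 63: σ(63) · 𝟙(441/63) = 104 · 1 = 104
  d = 147: σ(147) · 𝟙(441/147) = 228 · 1 = 228
  d = 441: σ(441) · 𝟙(441/441) = 741 · 1 = 741
Summing: (σ * 𝟙)(441) = 1 + 4 + 8 + 13 + 32 + 57 + 104 + 228 + 741 = 1188.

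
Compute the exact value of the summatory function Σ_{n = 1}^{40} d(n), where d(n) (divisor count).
Σ_{n ≤ 40} d(n) = 158

Compute d(n) for each 1 ≤ n ≤ 40: d(1) = 1, d(2) = 2, d(3) = 2, d(4) = 3, d(5) = 2, d(6) = 4, d(7) = 2, d(8) = 4, d(9) = 3, d(10) = 4, d(11) = 2, d(12) = 6, d(13) = 2, d(14) = 4, d(15) = 4, d(16) = 5, d(17) = 2, d(18) = 6, d(19) = 2, d(20) = 6, d(21) = 4, d(22) = 4, d(23) = 2, d(24) = 8, d(25) = 3, d(26) = 4, d(27) = 4, d(28) = 6, d(29) = 2, d(30) = 8, d(31) = 2, d(32) = 6, d(33) = 4, d(34) = 4, d(35) = 4, d(36) = 9, d(37) = 2, d(38) = 4, d(39) = 4, d(40) = 8. Summing all 40 values: 158. (Dirichlet's divisor formula: Σ_{n ≤ x} d(n) = x ln(x) + (2γ − 1) x + O(√x). For x = 40, the asymptotic estimate is ≈ 153.73.)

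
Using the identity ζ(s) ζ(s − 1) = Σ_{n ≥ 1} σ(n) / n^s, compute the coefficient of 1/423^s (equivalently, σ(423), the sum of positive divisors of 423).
σ(423) = 624

In the product (Σ m^0/m^s)(Σ k / k^s) = Σ (Σ_{d | n} d) / n^s, the coefficient of 1/n^s is σ(n) = Σ_{d | n} d. For n = 423, divisors are [1, 3, 9, 47, 141, 423]; summing: σ(423) = 624.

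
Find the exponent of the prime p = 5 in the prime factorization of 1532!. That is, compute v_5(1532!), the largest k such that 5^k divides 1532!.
v_5(1532!) = 381

Legendre's formula: v_p(n!) = Σ_{k ≥ 1} ⌊n / p^k⌋. For p = 5, n = 1532, the terms are:
  ⌊1532/5^1⌋ = ⌊1532/5⌋ = 306
  ⌊1532/5^2⌋ = ⌊1532/25⌋ = 61
  ⌊1532/5^3⌋ = ⌊1532/125⌋ = 12
  ⌊1532/5^4⌋ = ⌊1532/625⌋ = 2
(the next term ⌊1532/5^5⌋ = 0, terminating the sum). Summing: v_5(1532!) = 306 + 61 + 12 + 2 = 381.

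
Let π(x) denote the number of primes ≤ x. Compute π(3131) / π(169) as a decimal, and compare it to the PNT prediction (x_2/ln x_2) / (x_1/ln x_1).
π(3131)/π(169) = 445/39 ≈ 11.4103;  PNT prediction ≈ 11.8075.

π(169) = 39 and π(3131) = 445, so π(3131)/π(169) ≈ 11.4103. The PNT-predicted ratio is (3131/ln(3131)) / (169/ln(169)) ≈ 11.8075. The two agree to within a few percent, as expected.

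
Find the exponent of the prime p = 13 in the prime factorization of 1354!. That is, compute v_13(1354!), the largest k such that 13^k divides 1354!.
v_13(1354!) = 112

Legendre's formula: v_p(n!) = Σ_{k ≥ 1} ⌊n / p^k⌋. For p = 13, n = 1354, the terms are:
  ⌊1354/13^1⌋ = ⌊1354/13⌋ = 104
  ⌊1354/13^2⌋ = ⌊1354/169⌋ = 8
(the next term ⌊1354/13^3⌋ = 0, terminating the sum). Summing: v_13(1354!) = 104 + 8 = 112.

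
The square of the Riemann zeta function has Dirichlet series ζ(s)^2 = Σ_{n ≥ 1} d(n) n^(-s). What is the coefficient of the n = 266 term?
d(266) = 8

ζ(s)^2 = (Σ 1/m^s)(Σ 1/k^s). The coefficient of 1/n^s in the product is the number of ordered pairs (m, k) with mk = n, which equals d(n). For n = 266, divisors are [1, 2, 7, 14, 19, 38, 133, 266], so d(266) = 8.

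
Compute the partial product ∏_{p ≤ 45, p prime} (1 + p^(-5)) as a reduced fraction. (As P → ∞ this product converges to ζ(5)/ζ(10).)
∏ = 337266640043527822041984546776597328186597199973708681183232/325579173304271359254907763799806016454065290452479278531405

The primes p ≤ 45 are [2, 3, 5, 7, 11, 13, 17, 19, 23, 29, 31, 37, 41, 43]. For each, (1 + 1/p^5) = (p^5 + 1)/p^5. Multiplying these fractions over p ∈ [2, 3, 5, 7, 11, 13, 17, 19, 23, 29, 31, 37, 41, 43] gives 337266640043527822041984546776597328186597199973708681183232/325579173304271359254907763799806016454065290452479278531405. (In the limit P → ∞ this tends to ζ(5)/ζ(10).)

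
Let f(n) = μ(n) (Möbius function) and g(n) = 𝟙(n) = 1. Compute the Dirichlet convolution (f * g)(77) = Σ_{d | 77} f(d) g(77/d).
(μ * 𝟙)(77) = 0

Divisors of 77: [1, 7, 11, 77]. For each d | 77:
  d = 1: μ(1) · 𝟙(77/1) = 1 · 1 = 1
  d = 7: μ(7) · 𝟙(77/7) = -1 · 1 = -1
  d = 11: μ(11) · 𝟙(77/11) = -1 · 1 = -1
  d = 77: μ(77) · 𝟙(77/77) = 1 · 1 = 1
Summing: (μ * 𝟙)(77) = 1 + -1 + -1 + 1 = 0.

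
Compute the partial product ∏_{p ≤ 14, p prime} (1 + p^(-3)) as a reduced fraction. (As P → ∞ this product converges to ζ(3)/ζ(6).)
∏ = 431631936/365525875

The primes p ≤ 14 are [2, 3, 5, 7, 11, 13]. For each, (1 + 1/p^3) = (p^3 + 1)/p^3. Multiplying these fractions over p ∈ [2, 3, 5, 7, 11, 13] gives 431631936/365525875. (In the limit P → ∞ this tends to ζ(3)/ζ(6).)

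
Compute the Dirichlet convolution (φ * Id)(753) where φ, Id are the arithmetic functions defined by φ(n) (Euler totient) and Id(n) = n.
(φ * Id)(753) = 2505

Divisors of 753: [1, 3, 251, 753]. For each d | 753:
  d = 1: φ(1) · Id(753/1) = 1 · 753 = 753
  d = 3: φ(3) · Id(753/3) = 2 · 251 = 502
  d = 251: φ(251) · Id(753/251) = 250 · 3 = 750
  d = 753: φ(753) · Id(753/753) = 500 · 1 = 500
Summing: (φ * Id)(753) = 753 + 502 + 750 + 500 = 2505.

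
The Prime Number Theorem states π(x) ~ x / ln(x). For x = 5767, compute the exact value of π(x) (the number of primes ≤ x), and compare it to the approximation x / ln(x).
π(5767) = 757;  x/ln(x) ≈ 665.94;  relative error ≈ 12.03%.

Directly count primes up to 5767: π(5767) = 757. The PNT approximation gives 5767/ln(5767) ≈ 5767/8.65991 ≈ 665.94. Relative error (π(x) − x/ln(x)) / π(x) ≈ 12.03%; the approximation is known to undercount slightly (Li(x) is a better estimate).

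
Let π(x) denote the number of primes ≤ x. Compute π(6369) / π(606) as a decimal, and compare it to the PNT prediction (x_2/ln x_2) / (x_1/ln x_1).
π(6369)/π(606) = 830/110 ≈ 7.5455;  PNT prediction ≈ 7.6874.

π(606) = 110 and π(6369) = 830, so π(6369)/π(606) ≈ 7.5455. The PNT-predicted ratio is (6369/ln(6369)) / (606/ln(606)) ≈ 7.6874. The two agree to within a few percent, as expected.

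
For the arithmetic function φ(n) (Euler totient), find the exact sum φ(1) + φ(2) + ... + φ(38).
Σ_{n ≤ 38} φ(n) = 450

Compute φ(n) for each 1 ≤ n ≤ 38: φ(1) = 1, φ(2) = 1, φ(3) = 2, φ(4) = 2, φ(5) = 4, φ(6) = 2, φ(7) = 6, φ(8) = 4, φ(9) = 6, φ(10) = 4, φ(11) = 10, φ(12) = 4, φ(13) = 12, φ(14) = 6, φ(15) = 8, φ(16) = 8, φ(17) = 16, φ(18) = 6, φ(19) = 18, φ(20) = 8, φ(21) = 12, φ(22) = 10, φ(23) = 22, φ(24) = 8, φ(25) = 20, φ(26) = 12, φ(27) = 18, φ(28) = 12, φ(29) = 28, φ(30) = 8, φ(31) = 30, φ(32) = 16, φ(33) = 20, φ(34) = 16, φ(35) = 24, φ(36) = 12, φ(37) = 36, φ(38) = 18. Summing all 38 values: 450. (Average order: Σ_{n ≤ x} φ(n) ~ (3/π²) x². For x = 38, (3/π²)·38² ≈ 438.92.)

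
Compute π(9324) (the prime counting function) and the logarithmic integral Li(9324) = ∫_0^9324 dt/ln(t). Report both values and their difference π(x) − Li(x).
π(9324) = 1154;  Li(9324) ≈ 1172.46;  π(x) − Li(x) ≈ -18.46.

Direct count of primes ≤ 9324 gives π(9324) = 1154. Numerical evaluation of the logarithmic integral gives Li(9324) ≈ 1172.46. The difference π(x) − Li(x) ≈ -18.46 is typically negative for small/moderate x (Li(x) overestimates), though Littlewood's theorem shows this sign changes infinitely often.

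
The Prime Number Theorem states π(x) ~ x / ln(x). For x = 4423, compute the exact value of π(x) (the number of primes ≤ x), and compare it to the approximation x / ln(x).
π(4423) = 602;  x/ln(x) ≈ 526.89;  relative error ≈ 12.48%.

Directly count primes up to 4423: π(4423) = 602. The PNT approximation gives 4423/ln(4423) ≈ 4423/8.39457 ≈ 526.89. Relative error (π(x) − x/ln(x)) / π(x) ≈ 12.48%; the approximation is known to undercount slightly (Li(x) is a better estimate).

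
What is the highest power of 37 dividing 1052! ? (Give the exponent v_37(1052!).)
v_37(1052!) = 28

Legendre's formula: v_p(n!) = Σ_{k ≥ 1} ⌊n / p^k⌋. For p = 37, n = 1052, the terms are:
  ⌊1052/37^1⌋ = ⌊1052/37⌋ = 28
(the next term ⌊1052/37^2⌋ = 0, terminating the sum). Summing: v_37(1052!) = 28 = 28.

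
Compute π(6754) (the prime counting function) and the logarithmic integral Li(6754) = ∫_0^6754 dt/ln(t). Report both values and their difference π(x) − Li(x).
π(6754) = 869;  Li(6754) ≈ 886.49;  π(x) − Li(x) ≈ -17.49.

Direct count of primes ≤ 6754 gives π(6754) = 869. Numerical evaluation of the logarithmic integral gives Li(6754) ≈ 886.49. The difference π(x) − Li(x) ≈ -17.49 is typically negative for small/moderate x (Li(x) overestimates), though Littlewood's theorem shows this sign changes infinitely often.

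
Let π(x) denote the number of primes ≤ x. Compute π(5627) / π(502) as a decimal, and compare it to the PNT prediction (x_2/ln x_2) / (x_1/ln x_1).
π(5627)/π(502) = 739/95 ≈ 7.7789;  PNT prediction ≈ 8.0721.

π(502) = 95 and π(5627) = 739, so π(5627)/π(502) ≈ 7.7789. The PNT-predicted ratio is (5627/ln(5627)) / (502/ln(502)) ≈ 8.0721. The two agree to within a few percent, as expected.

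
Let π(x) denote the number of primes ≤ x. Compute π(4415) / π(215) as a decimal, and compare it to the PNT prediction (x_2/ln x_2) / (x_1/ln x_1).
π(4415)/π(215) = 600/47 ≈ 12.7660;  PNT prediction ≈ 13.1405.

π(215) = 47 and π(4415) = 600, so π(4415)/π(215) ≈ 12.7660. The PNT-predicted ratio is (4415/ln(4415)) / (215/ln(215)) ≈ 13.1405. The two agree to within a few percent, as expected.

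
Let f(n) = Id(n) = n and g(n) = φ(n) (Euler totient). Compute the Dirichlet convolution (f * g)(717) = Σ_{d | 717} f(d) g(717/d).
(Id * φ)(717) = 2385

Divisors of 717: [1, 3, 239, 717]. For each d | 717:
  d = 1: Id(1) · φ(717/1) = 1 · 476 = 476
  d = 3: Id(3) · φ(717/3) = 3 · 238 = 714
  d = 239: Id(239) · φ(717/239) = 239 · 2 = 478
  d = 717: Id(717) · φ(717/717) = 717 · 1 = 717
Summing: (Id * φ)(717) = 476 + 714 + 478 + 717 = 2385.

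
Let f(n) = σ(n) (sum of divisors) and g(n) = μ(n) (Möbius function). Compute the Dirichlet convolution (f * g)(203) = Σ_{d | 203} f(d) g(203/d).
(σ * μ)(203) = 203

Divisors of 203: [1, 7, 29, 203]. For each d | 203:
  d = 1: σ(1) · μ(203/1) = 1 · 1 = 1
  d = 7: σ(7) · μ(203/7) = 8 · -1 = -8
  d = 29: σ(29) · μ(203/29) = 30 · -1 = -30
  d = 203: σ(203) · μ(203/203) = 240 · 1 = 240
Summing: (σ * μ)(203) = 1 + -8 + -30 + 240 = 203.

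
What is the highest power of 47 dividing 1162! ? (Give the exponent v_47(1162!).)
v_47(1162!) = 24

Legendre's formula: v_p(n!) = Σ_{k ≥ 1} ⌊n / p^k⌋. For p = 47, n = 1162, the terms are:
  ⌊1162/47^1⌋ = ⌊1162/47⌋ = 24
(the next term ⌊1162/47^2⌋ = 0, terminating the sum). Summing: v_47(1162!) = 24 = 24.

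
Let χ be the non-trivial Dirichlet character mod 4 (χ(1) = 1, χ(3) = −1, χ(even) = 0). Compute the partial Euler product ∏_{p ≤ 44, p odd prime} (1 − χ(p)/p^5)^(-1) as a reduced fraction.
∏ = 32740559305695385712389870979185370874149053476477367448414215/32866839245274949258617282425703153368289421339680491851218944

The odd primes p ≤ 44 are [3, 5, 7, 11, 13, 17, 19, 23, 29, 31, 37, 41, 43]. For each, χ(p) = 1 if p ≡ 1 mod 4, χ(p) = −1 if p ≡ 3 mod 4. Taking (1 − χ(p)/p^5)^(-1) = p^5/(p^5 − χ(p)): (1 − (-1)/3^5)^(-1) · (1 − (1)/5^5)^(-1) · (1 − (-1)/7^5)^(-1) · (1 − (-1)/11^5)^(-1) · (1 − (1)/13^5)^(-1) · (1 − (1)/17^5)^(-1) · (1 − (-1)/19^5)^(-1) · (1 − (-1)/23^5)^(-1) · (1 − (1)/29^5)^(-1) · (1 − (-1)/31^5)^(-1) · (1 − (1)/37^5)^(-1) · (1 − (1)/41^5)^(-1) · (1 − (-1)/43^5)^(-1) = 32740559305695385712389870979185370874149053476477367448414215/32866839245274949258617282425703153368289421339680491851218944.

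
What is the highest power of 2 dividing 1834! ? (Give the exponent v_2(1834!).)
v_2(1834!) = 1828

Legendre's formula: v_p(n!) = Σ_{k ≥ 1} ⌊n / p^k⌋. For p = 2, n = 1834, the terms are:
  ⌊1834/2^1⌋ = ⌊1834/2⌋ = 917
  ⌊1834/2^2⌋ = ⌊1834/4⌋ = 458
  ⌊1834/2^3⌋ = ⌊1834/8⌋ = 229
  ⌊1834/2^4⌋ = ⌊1834/16⌋ = 114
  ⌊1834/2^5⌋ = ⌊1834/32⌋ = 57
  ⌊1834/2^6⌋ = ⌊1834/64⌋ = 28
  ⌊1834/2^7⌋ = ⌊1834/128⌋ = 14
  ⌊1834/2^8⌋ = ⌊1834/256⌋ = 7
  ⌊1834/2^9⌋ = ⌊1834/512⌋ = 3
  ⌊1834/2^10⌋ = ⌊1834/1024⌋ = 1
(the next term ⌊1834/2^11⌋ = 0, terminating the sum). Summing: v_2(1834!) = 917 + 458 + 229 + 114 + 57 + 28 + 14 + 7 + 3 + 1 = 1828.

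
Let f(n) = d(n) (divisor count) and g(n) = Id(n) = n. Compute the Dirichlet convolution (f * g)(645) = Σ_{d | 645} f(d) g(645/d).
(d * Id)(645) = 1575

Divisors of 645: [1, 3, 5, 15, 43, 129, 215, 645]. For each d | 645:
  d = 1: d(1) · Id(645/1) = 1 · 645 = 645
  d = 3: d(3) · Id(645/3) = 2 · 215 = 430
  d = 5: d(5) · Id(645/5) = 2 · 129 = 258
  d = 15: d(15) · Id(645/15) = 4 · 43 = 172
  d = 43: d(43) · Id(645/43) = 2 · 15 = 30
  d = 129: d(129) · Id(645/129) = 4 · 5 = 20
  d = 215: d(215) · Id(645/215) = 4 · 3 = 12
  d = 645: d(645) · Id(645/645) = 8 · 1 = 8
Summing: (d * Id)(645) = 645 + 430 + 258 + 172 + 30 + 20 + 12 + 8 = 1575.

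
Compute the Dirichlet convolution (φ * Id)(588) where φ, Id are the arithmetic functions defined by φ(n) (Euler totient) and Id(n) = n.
(φ * Id)(588) = 5320

Divisors of 588: [1, 2, 3, 4, 6, 7, 12, 14, 21, 28, 42, 49, 84, 98, 147, 196, 294, 588]. For each d | 588:
  d = 1: φ(1) · Id(588/1) = 1 · 588 = 588
  d = 2: φ(2) · Id(588/2) = 1 · 294 = 294
  d = 3: φ(3) · Id(588/3) = 2 · 196 = 392
  d = 4: φ(4) · Id(588/4) = 2 · 147 = 294
  d = 6: φ(6) · Id(588/6) = 2 · 98 = 196
  d = 7: φ(7) · Id(588/7) = 6 · 84 = 504
  d = 12: φ(12) · Id(588/12) = 4 · 49 = 196
  d = 14: φ(14) · Id(588/14) = 6 · 42 = 252
  d = 21: φ(21) · Id(588/21) = 12 · 28 = 336
  d = 28: φ(28) · Id(588/28) = 12 · 21 = 252
  d = 42: φ(42) · Id(588/42) = 12 · 14 = 168
  d = 49: φ(49) · Id(588/49) = 42 · 12 = 504
  d = 84: φ(84) · Id(588/84) = 24 · 7 = 168
  d = 98: φ(98) · Id(588/98) = 42 · 6 = 252
  d = 147: φ(147) · Id(588/147) = 84 · 4 = 336
  d = 196: φ(196) · Id(588/196) = 84 · 3 = 252
  d = 294: φ(294) · Id(588/294) = 84 · 2 = 168
  d = 588: φ(588) · Id(588/588) = 168 · 1 = 168
Summing: (φ * Id)(588) = 588 + 294 + 392 + 294 + 196 + 504 + 196 + 252 + 336 + 252 + 168 + 504 + 168 + 252 + 336 + 252 + 168 + 168 = 5320.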